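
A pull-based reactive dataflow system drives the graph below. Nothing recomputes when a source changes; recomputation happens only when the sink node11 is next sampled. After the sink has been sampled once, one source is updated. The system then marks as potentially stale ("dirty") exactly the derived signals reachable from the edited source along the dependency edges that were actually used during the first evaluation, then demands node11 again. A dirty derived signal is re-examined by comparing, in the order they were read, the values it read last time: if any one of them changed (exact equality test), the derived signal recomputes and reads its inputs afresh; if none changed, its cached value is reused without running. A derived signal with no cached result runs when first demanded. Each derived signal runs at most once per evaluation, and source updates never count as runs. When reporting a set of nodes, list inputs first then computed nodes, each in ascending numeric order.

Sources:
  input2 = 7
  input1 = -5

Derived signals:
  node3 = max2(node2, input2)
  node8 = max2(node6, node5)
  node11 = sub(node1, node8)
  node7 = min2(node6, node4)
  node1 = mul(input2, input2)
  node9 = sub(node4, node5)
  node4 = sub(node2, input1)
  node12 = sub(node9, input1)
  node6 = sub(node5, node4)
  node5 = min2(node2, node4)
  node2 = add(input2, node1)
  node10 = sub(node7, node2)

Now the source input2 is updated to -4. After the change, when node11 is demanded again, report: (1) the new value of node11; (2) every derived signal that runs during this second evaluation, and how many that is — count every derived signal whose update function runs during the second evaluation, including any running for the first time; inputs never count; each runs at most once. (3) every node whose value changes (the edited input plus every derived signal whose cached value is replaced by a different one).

New value of node11: 4.
Derived signals that run: node1, node2, node4, node5, node6, node8, node11 — 7 in total.
Values that change: input2, node1, node2, node4, node5, node8, node11.

First evaluation (everything demanded from the output):
  node1 = mul(7, 7) = 49
  node2 = add(7, 49) = 56
  node4 = sub(56, -5) = 61
  node5 = min2(56, 61) = 56
  node6 = sub(56, 61) = -5
  node8 = max2(-5, 56) = 56
  node11 = sub(49, 56) = -7

Propagation after the edit:
  node1: runs — input2 7->-4; input2 7->-4; result 16.
  node2: runs — input2 7->-4; node1 49->16; result 12.
  node4: runs — node2 56->12; result 17.
  node5: runs — node2 56->12; node4 61->17; result 12.
  node6: runs — node5 56->12; node4 61->17; result -5 (same value as before).
  node8: runs — node5 56->12; result 12.
  node11: runs — node1 49->16; node8 56->12; result 4.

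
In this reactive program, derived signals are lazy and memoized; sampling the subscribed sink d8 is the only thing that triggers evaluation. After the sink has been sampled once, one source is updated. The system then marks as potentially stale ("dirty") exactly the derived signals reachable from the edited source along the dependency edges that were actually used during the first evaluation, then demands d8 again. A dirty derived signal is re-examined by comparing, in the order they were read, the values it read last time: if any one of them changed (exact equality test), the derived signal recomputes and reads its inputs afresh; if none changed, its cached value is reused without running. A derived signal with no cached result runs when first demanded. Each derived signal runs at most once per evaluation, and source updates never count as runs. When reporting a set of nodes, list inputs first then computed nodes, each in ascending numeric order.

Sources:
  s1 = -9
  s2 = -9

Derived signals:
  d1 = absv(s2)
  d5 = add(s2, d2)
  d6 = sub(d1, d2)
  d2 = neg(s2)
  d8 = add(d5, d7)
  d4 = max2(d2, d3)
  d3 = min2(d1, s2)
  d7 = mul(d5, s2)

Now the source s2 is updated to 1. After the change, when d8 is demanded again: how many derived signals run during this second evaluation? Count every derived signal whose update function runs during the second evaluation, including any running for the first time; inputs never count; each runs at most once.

3 derived signals run: d2, d5, d7.
Note where the cutoff bites: d8 is checked, finds nothing changed, and keeps its cache.

First demand of the output computes:
  d2 = neg(-9) = 9
  d5 = add(-9, 9) = 0
  d7 = mul(0, -9) = 0
  d8 = add(0, 0) = 0

After the edit, cleaning proceeds:
  d2: a read changed (s2 -9->1) — executes, giving -1.
  d5: a read changed (s2 -9->1; d2 9->-1) — executes, giving 0 — identical to its old value.
  d7: a read changed (s2 -9->1) — executes, giving 0 — identical to its old value.
  d8: dirty, but its reads are unchanged (d5 unchanged, d7 unchanged); cached 0 stands.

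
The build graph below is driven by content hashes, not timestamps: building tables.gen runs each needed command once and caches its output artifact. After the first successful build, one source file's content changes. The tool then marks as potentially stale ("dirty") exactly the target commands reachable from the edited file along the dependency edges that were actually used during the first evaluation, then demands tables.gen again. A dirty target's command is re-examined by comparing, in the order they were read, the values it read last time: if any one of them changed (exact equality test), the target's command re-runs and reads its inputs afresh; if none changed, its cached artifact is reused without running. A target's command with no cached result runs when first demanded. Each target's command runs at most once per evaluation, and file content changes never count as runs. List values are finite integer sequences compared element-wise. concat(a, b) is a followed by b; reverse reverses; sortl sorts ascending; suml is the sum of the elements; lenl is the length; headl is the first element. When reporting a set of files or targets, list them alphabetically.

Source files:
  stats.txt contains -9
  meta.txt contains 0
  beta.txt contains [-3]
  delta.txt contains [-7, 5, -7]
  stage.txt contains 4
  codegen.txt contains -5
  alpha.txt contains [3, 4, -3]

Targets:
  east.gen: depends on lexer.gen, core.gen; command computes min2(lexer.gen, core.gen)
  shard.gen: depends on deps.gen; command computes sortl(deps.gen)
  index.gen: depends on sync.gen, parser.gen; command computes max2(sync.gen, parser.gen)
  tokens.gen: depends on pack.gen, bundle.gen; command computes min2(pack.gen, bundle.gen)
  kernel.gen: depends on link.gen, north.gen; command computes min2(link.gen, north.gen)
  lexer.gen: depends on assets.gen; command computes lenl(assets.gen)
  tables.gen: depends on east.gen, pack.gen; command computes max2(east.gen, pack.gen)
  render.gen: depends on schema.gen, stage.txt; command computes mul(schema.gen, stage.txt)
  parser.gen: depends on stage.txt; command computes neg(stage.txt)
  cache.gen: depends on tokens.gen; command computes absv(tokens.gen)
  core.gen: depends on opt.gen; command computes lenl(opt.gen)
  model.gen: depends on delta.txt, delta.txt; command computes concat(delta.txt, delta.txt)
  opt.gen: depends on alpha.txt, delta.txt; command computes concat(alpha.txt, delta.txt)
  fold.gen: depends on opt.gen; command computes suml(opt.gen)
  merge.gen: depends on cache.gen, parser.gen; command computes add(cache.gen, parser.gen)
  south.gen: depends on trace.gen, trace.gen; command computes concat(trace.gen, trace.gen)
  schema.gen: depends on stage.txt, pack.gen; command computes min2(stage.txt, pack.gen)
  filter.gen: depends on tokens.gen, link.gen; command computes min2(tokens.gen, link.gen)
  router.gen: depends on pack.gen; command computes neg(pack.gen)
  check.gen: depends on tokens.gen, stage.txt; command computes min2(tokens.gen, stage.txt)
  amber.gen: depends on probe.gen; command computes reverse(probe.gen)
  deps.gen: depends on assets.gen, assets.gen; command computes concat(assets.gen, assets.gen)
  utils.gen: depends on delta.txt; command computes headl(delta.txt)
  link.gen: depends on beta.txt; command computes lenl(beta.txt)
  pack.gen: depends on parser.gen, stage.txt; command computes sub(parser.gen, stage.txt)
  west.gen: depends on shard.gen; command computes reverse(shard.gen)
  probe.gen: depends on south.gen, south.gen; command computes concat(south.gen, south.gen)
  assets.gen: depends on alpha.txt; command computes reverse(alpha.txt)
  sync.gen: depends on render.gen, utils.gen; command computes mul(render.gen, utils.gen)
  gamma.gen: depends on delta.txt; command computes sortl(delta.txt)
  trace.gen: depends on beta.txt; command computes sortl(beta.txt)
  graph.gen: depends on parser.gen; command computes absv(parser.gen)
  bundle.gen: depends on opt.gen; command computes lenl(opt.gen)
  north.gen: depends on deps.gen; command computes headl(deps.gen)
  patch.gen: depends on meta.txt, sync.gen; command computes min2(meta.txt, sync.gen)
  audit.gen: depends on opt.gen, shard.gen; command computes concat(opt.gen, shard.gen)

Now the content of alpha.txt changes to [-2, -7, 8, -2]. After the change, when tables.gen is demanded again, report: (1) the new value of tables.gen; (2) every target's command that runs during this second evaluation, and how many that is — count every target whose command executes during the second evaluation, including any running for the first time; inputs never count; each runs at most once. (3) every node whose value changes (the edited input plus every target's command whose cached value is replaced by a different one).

Initial pass — values computed on the first demand:
  assets.gen = reverse([3, 4, -3]) = [-3, 4, 3]
  lexer.gen = lenl([-3, 4, 3]) = 3
  opt.gen = concat([3, 4, -3], [-7, 5, -7]) = [3, 4, -3, -7, 5, -7]
  core.gen = lenl([3, 4, -3, -7, 5, -7]) = 6
  east.gen = min2(3, 6) = 3
  parser.gen = neg(4) = -4
  pack.gen = sub(-4, 4) = -8
  tables.gen = max2(3, -8) = 3

Second demand — change propagation:
  assets.gen: re-runs because alpha.txt [3, 4, -3]->[-2, -7, 8, -2]; new result [-2, 8, -7, -2].
  lexer.gen: re-runs because assets.gen [-3, 4, 3]->[-2, 8, -7, -2]; new result 4.
  opt.gen: re-runs because alpha.txt [3, 4, -3]->[-2, -7, 8, -2]; new result [-2, -7, 8, -2, -7, 5, -7].
  core.gen: re-runs because opt.gen [3, 4, -3, -7, 5, -7]->[-2, -7, 8, -2, -7, 5, -7]; new result 7.
  east.gen: re-runs because lexer.gen 3->4; core.gen 6->7; new result 4.
  tables.gen: re-runs because east.gen 3->4; new result 4.

tables.gen now evaluates to 4.
Run set: assets.gen, core.gen, east.gen, lexer.gen, opt.gen, tables.gen (6 run).
Changed values: alpha.txt, assets.gen, core.gen, east.gen, lexer.gen, opt.gen, tables.gen.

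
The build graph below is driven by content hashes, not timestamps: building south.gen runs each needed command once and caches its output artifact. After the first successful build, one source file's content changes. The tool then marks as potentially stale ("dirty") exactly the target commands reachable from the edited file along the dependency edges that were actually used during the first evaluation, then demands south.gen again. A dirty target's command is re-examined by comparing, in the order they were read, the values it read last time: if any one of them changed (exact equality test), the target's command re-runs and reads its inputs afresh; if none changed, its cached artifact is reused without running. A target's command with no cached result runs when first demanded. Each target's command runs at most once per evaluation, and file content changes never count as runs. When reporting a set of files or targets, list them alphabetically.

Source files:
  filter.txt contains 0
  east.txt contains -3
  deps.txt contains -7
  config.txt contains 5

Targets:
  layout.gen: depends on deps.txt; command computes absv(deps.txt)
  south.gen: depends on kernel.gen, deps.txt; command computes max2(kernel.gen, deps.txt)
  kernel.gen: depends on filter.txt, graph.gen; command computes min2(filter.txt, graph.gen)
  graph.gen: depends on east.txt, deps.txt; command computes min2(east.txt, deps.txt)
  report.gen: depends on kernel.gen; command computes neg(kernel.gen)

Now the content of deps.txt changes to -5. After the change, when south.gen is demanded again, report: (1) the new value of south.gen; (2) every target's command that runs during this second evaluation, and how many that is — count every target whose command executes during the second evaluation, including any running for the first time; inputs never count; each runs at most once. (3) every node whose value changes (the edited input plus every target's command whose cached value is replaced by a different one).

Initial pass — values computed on the first demand:
  graph.gen = min2(-3, -7) = -7
  kernel.gen = min2(0, -7) = -7
  south.gen = max2(-7, -7) = -7

Second demand — change propagation:
  graph.gen: re-runs because deps.txt -7->-5; new result -5.
  kernel.gen: re-runs because graph.gen -7->-5; new result -5.
  south.gen: re-runs because kernel.gen -7->-5; deps.txt -7->-5; new result -5.

south.gen now evaluates to -5.
Run set: graph.gen, kernel.gen, south.gen (3 run).
Changed values: deps.txt, graph.gen, kernel.gen, south.gen.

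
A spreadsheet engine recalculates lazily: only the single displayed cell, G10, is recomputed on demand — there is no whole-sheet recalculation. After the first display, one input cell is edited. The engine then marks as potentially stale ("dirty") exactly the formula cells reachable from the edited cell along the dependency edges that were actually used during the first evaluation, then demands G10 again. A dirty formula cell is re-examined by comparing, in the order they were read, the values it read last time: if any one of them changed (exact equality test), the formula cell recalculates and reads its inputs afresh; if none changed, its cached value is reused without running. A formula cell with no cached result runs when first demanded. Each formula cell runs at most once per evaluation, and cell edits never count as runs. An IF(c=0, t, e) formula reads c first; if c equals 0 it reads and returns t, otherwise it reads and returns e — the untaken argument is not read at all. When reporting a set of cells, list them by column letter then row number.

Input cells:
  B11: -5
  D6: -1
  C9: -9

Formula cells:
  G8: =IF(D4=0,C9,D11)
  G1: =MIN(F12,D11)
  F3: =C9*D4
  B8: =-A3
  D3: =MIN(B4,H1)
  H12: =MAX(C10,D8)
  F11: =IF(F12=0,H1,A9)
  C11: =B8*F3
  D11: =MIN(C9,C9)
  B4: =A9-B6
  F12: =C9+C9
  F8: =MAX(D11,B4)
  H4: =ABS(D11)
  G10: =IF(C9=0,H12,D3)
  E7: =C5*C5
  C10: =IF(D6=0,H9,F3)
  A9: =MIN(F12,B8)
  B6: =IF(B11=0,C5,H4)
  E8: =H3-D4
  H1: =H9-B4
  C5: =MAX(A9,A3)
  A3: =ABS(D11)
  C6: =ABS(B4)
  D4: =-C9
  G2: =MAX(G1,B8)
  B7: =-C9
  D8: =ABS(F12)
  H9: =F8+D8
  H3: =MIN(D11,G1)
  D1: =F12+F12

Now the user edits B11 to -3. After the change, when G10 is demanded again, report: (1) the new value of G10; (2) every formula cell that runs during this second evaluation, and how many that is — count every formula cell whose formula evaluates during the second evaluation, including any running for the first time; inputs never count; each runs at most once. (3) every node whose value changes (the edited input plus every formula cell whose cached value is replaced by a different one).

First evaluation (everything demanded from the output):
  D11 = MIN(-9, -9) = -9
  A3 = ABS(-9) = 9
  B8 = -(9) = -9
  F12 = -9 + -9 = -18
  A9 = MIN(-18, -9) = -18
  D8 = ABS(-18) = 18
  H4 = ABS(-9) = 9
  B6 = IF(B11=0: B11=-5 -> else branch H4) = 9
  B4 = -18 - 9 = -27
  F8 = MAX(-9, -27) = -9
  H9 = -9 + 18 = 9
  H1 = 9 - -27 = 36
  D3 = MIN(-27, 36) = -27
  G10 = IF(C9=0: C9=-9 -> else branch D3) = -27

Propagation after the edit:
  B6: runs — B11 -5->-3; result 9 (same value as before).
  B4: checked — values it read are unchanged (A9 unchanged, B6 unchanged); reused cached -27 without running.
  F8: checked — values it read are unchanged (D11 unchanged, B4 unchanged); reused cached -9 without running.
  H9: checked — values it read are unchanged (F8 unchanged, D8 unchanged); reused cached 9 without running.
  H1: checked — values it read are unchanged (H9 unchanged, B4 unchanged); reused cached 36 without running.
  D3: checked — values it read are unchanged (B4 unchanged, H1 unchanged); reused cached -27 without running.
  G10: checked — values it read are unchanged (C9 unchanged, D3 unchanged); reused cached -27 without running.

Key observation: the change is absorbed at B6 — it re-runs but produces the same value, and the output's value is unchanged.

New value of G10: -27.
Formula cells that run: B6 — 1 in total.
Values that change: B11.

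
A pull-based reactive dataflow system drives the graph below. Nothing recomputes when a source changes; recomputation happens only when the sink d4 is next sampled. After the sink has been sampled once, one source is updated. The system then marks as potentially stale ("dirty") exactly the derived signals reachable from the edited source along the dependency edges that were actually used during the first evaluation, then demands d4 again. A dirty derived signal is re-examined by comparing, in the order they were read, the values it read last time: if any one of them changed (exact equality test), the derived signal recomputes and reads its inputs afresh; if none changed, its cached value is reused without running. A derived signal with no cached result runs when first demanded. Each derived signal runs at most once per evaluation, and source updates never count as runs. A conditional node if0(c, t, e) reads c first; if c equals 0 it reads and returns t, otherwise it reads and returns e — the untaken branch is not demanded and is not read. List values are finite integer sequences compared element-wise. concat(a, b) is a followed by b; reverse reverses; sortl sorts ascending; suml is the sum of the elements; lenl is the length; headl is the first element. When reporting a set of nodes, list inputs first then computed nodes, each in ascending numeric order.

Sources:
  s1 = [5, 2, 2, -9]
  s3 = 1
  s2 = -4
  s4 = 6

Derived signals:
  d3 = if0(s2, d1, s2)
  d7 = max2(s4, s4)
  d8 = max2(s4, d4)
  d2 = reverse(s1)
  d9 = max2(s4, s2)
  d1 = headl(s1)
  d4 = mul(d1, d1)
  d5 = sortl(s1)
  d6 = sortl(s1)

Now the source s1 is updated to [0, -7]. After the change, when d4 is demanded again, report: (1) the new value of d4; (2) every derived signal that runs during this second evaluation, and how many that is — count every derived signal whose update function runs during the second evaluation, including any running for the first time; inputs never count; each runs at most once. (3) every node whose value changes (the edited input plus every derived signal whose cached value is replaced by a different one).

New value of d4: 0.
Derived signals that run: d1, d4 — 2 in total.
Values that change: s1, d1, d4.

First evaluation (everything demanded from the output):
  d1 = headl([5, 2, 2, -9]) = 5
  d4 = mul(5, 5) = 25

Propagation after the edit:
  d1: runs — s1 [5, 2, 2, -9]->[0, -7]; result 0.
  d4: runs — d1 5->0; d1 5->0; result 0.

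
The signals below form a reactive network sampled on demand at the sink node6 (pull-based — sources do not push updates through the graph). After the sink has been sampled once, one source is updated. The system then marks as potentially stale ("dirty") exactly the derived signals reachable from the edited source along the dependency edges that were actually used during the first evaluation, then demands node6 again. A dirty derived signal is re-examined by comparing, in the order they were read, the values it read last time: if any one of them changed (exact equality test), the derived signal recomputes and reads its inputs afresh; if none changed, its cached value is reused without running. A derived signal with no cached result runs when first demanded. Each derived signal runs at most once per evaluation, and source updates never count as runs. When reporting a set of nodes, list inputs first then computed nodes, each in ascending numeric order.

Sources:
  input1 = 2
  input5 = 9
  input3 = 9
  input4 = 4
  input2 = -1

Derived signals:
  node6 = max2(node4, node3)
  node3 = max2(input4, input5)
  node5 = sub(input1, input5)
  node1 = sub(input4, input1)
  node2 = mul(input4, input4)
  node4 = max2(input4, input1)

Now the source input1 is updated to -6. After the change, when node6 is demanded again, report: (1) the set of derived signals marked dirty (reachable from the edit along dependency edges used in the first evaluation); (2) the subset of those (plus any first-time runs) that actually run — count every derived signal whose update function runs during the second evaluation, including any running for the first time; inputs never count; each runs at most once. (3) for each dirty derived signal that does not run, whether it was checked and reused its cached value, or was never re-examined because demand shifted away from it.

Dirty set: node4, node6.
Run set: node4 (1 run).
Re-examined without running (cache reused): node6.
The important point: node4 recomputes to an identical value, and the output ends up unchanged.

Initial pass — values computed on the first demand:
  node3 = max2(4, 9) = 9
  node4 = max2(4, 2) = 4
  node6 = max2(4, 9) = 9

Second demand — change propagation:
  node4: re-runs because input1 2->-6; new result 4 (unchanged).
  node6: re-examined; everything it read last time is the same (node4 unchanged, node3 unchanged) — cache 9 kept, no run.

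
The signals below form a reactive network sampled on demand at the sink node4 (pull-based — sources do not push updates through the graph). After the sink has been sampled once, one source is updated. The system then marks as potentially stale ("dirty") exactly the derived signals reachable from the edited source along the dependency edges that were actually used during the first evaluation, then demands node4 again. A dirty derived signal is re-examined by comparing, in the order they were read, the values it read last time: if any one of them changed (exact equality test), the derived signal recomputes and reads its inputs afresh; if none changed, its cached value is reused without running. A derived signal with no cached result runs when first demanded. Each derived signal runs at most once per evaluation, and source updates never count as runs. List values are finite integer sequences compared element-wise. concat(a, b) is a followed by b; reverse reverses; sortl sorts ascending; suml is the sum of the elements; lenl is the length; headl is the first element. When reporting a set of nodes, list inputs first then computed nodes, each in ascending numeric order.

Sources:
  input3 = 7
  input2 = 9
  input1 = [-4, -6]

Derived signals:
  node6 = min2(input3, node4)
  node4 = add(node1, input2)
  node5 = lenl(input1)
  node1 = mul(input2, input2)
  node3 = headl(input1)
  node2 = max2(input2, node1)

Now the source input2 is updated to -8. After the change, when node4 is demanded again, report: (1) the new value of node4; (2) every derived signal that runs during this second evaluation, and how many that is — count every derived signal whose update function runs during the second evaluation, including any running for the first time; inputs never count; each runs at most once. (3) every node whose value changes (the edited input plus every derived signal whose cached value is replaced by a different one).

Initial pass — values computed on the first demand:
  node1 = mul(9, 9) = 81
  node4 = add(81, 9) = 90

Second demand — change propagation:
  node1: re-runs because input2 9->-8; input2 9->-8; new result 64.
  node4: re-runs because node1 81->64; input2 9->-8; new result 56.

node4 now evaluates to 56.
Run set: node1, node4 (2 run).
Changed values: input2, node1, node4.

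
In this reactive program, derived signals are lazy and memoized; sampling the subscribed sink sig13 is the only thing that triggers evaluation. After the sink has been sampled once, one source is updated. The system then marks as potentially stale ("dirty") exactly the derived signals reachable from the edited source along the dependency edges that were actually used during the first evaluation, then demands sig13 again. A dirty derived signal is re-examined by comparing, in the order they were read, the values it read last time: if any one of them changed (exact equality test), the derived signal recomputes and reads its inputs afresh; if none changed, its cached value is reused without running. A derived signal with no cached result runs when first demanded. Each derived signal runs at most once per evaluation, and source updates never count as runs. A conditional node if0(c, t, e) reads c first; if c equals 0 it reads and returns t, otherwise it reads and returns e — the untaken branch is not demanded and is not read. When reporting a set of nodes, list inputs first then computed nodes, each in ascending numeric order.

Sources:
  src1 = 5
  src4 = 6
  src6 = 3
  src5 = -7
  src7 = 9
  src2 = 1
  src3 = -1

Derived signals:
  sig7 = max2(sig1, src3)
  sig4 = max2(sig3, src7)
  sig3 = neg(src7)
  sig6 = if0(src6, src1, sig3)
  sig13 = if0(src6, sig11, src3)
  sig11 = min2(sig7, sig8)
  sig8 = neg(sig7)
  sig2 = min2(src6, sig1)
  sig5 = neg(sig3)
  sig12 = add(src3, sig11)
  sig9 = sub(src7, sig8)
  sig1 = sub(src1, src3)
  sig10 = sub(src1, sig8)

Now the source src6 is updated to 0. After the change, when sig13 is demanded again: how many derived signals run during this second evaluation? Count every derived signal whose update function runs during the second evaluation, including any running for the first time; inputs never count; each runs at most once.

5 derived signals run: sig1, sig7, sig8, sig11, sig13.
Note the branch switch — sig1, sig7, sig8, sig11 had no cache and run now for the first time.

First demand of the output computes:
  sig13 = if0(src6=3 -> else branch src3) = -1

After the edit, cleaning proceeds:
  sig1: had never run; runs now, result 6.
  sig7: had never run; runs now, result 6.
  sig8: had never run; runs now, result -6.
  sig11: had never run; runs now, result -6.
  sig13: a read changed (src6 3->0) — executes, giving -6.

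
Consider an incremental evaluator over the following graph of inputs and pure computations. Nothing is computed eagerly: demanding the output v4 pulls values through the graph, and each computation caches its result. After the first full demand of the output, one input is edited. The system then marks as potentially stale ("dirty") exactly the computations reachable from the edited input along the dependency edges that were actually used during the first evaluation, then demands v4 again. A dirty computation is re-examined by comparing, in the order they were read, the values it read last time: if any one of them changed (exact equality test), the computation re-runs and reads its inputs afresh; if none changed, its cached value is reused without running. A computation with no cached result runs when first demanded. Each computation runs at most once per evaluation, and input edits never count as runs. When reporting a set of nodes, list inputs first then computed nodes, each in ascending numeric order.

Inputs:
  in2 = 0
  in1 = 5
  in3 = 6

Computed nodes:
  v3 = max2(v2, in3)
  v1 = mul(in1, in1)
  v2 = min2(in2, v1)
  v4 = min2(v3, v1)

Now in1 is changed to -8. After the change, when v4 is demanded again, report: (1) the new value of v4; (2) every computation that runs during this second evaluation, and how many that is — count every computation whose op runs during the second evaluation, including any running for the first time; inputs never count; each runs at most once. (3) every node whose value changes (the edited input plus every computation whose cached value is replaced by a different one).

v4 now evaluates to 6.
Run set: v1, v2, v4 (3 run).
Changed values: in1, v1.
The important point: at v3 every value read last time is unchanged, so the dirty flag clears without a run.

Initial pass — values computed on the first demand:
  v1 = mul(5, 5) = 25
  v2 = min2(0, 25) = 0
  v3 = max2(0, 6) = 6
  v4 = min2(6, 25) = 6

Second demand — change propagation:
  v1: re-runs because in1 5->-8; in1 5->-8; new result 64.
  v2: re-runs because v1 25->64; new result 0 (unchanged).
  v3: re-examined; everything it read last time is the same (v2 unchanged, in3 unchanged) — cache 6 kept, no run.
  v4: re-runs because v1 25->64; new result 6 (unchanged).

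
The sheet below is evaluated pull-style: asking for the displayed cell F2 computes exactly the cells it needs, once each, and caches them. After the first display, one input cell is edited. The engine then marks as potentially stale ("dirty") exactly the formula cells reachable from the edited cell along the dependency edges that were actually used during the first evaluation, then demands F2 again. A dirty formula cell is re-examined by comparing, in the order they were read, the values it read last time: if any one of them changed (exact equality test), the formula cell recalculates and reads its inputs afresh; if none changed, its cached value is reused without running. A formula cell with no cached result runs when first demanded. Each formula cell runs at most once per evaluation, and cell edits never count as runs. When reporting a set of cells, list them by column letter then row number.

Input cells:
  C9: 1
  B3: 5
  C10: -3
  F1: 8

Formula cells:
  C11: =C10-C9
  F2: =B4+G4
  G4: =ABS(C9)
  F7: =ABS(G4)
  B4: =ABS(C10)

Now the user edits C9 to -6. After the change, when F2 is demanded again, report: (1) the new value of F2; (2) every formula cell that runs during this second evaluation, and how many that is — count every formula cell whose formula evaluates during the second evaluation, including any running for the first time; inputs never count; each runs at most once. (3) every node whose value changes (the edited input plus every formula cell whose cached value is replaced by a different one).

Demanding F2 again yields 9.
2 formula cells run: F2, G4.
The nodes whose values change: C9, F2, G4.

First demand of the output computes:
  B4 = ABS(-3) = 3
  G4 = ABS(1) = 1
  F2 = 3 + 1 = 4

After the edit, cleaning proceeds:
  G4: a read changed (C9 1->-6) — executes, giving 6.
  F2: a read changed (G4 1->6) — executes, giving 9.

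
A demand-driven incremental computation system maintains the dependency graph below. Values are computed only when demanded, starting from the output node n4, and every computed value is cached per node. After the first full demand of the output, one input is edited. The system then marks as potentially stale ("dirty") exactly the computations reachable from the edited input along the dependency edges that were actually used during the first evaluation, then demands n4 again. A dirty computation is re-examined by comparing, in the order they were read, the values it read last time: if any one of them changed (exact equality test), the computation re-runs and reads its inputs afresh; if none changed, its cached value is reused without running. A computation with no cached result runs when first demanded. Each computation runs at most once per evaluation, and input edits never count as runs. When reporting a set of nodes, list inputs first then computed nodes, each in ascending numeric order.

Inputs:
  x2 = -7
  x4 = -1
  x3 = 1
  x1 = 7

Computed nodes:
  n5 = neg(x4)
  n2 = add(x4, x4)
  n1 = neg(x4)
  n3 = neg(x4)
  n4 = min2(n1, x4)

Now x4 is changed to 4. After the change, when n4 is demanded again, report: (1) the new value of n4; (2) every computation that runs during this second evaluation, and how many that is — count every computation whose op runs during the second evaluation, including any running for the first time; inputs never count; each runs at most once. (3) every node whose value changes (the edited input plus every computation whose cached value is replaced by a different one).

New value of n4: -4.
Computations that run: n1, n4 — 2 in total.
Values that change: x4, n1, n4.

First evaluation (everything demanded from the output):
  n1 = neg(-1) = 1
  n4 = min2(1, -1) = -1

Propagation after the edit:
  n1: runs — x4 -1->4; result -4.
  n4: runs — n1 1->-4; x4 -1->4; result -4.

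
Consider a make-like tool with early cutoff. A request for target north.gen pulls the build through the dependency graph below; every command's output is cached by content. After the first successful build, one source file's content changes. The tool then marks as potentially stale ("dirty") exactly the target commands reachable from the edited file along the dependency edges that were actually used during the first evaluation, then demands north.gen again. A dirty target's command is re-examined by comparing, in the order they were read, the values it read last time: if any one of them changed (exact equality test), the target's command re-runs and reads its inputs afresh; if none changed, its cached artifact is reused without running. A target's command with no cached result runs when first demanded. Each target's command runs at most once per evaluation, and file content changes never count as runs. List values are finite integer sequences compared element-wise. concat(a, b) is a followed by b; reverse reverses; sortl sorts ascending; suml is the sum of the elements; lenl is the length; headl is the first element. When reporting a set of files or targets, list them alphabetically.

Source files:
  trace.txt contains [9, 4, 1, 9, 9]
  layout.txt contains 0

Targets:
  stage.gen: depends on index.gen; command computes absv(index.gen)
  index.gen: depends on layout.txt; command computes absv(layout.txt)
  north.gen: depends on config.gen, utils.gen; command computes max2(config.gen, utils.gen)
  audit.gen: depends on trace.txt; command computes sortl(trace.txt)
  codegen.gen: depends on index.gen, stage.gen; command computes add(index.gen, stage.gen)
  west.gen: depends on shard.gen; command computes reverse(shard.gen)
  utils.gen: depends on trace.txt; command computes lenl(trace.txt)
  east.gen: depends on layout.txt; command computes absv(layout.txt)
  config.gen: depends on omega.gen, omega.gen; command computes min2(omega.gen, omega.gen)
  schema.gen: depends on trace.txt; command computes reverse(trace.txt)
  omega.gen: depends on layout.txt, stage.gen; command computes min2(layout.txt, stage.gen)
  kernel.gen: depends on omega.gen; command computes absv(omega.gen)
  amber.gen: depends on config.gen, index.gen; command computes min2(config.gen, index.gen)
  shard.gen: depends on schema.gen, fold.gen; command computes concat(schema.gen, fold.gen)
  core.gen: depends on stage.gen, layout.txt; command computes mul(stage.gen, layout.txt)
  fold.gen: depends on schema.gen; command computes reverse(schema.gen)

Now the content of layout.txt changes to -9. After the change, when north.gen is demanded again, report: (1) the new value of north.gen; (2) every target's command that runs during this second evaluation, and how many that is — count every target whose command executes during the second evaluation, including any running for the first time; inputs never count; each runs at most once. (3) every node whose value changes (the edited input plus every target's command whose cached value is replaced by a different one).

First demand of the output computes:
  index.gen = absv(0) = 0
  stage.gen = absv(0) = 0
  omega.gen = min2(0, 0) = 0
  config.gen = min2(0, 0) = 0
  utils.gen = lenl([9, 4, 1, 9, 9]) = 5
  north.gen = max2(0, 5) = 5

After the edit, cleaning proceeds:
  index.gen: a read changed (layout.txt 0->-9) — executes, giving 9.
  stage.gen: a read changed (index.gen 0->9) — executes, giving 9.
  omega.gen: a read changed (layout.txt 0->-9; stage.gen 0->9) — executes, giving -9.
  config.gen: a read changed (omega.gen 0->-9; omega.gen 0->-9) — executes, giving -9.
  north.gen: a read changed (config.gen 0->-9) — executes, giving 5 — identical to its old value.

Demanding north.gen again yields 5.
5 target commands run: config.gen, index.gen, north.gen, omega.gen, stage.gen.
The nodes whose values change: config.gen, index.gen, layout.txt, omega.gen, stage.gen.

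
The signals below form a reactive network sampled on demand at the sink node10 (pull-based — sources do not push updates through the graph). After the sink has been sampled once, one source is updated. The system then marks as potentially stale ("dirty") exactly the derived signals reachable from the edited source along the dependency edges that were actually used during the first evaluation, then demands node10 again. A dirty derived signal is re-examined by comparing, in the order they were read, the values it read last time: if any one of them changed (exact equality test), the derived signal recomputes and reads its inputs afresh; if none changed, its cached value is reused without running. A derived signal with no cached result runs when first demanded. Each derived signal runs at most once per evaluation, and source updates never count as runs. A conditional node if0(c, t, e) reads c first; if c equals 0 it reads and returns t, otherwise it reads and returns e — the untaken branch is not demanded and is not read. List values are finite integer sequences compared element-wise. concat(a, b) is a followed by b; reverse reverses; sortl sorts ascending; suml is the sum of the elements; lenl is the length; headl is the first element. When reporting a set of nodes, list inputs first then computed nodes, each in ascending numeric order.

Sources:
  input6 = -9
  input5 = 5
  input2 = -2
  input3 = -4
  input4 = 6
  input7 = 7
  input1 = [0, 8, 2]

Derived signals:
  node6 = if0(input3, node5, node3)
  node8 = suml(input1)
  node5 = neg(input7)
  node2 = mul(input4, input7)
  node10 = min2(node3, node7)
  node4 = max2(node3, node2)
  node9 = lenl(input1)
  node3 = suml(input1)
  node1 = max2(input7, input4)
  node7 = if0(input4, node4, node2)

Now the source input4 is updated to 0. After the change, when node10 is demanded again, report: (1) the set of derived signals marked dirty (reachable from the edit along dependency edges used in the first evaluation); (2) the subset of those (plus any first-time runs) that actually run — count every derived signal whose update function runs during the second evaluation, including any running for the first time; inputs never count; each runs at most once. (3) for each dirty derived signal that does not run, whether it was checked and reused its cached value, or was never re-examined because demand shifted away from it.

Dirty set: node2, node7, node10.
Run set: node2, node4, node7, node10 (4 run).
All dirty derived signals ended up running.
The important point: the flipped condition pulls in fresh nodes; node4 runs for the first time.

Initial pass — values computed on the first demand:
  node2 = mul(6, 7) = 42
  node3 = suml([0, 8, 2]) = 10
  node7 = if0(input4=6 -> else branch node2) = 42
  node10 = min2(10, 42) = 10

Second demand — change propagation:
  node2: re-runs because input4 6->0; new result 0.
  node4: newly demanded (no cache) — executes and yields 10.
  node7: re-runs because input4 6->0; node2 42->0; new result 10.
  node10: re-runs because node7 42->10; new result 10 (unchanged).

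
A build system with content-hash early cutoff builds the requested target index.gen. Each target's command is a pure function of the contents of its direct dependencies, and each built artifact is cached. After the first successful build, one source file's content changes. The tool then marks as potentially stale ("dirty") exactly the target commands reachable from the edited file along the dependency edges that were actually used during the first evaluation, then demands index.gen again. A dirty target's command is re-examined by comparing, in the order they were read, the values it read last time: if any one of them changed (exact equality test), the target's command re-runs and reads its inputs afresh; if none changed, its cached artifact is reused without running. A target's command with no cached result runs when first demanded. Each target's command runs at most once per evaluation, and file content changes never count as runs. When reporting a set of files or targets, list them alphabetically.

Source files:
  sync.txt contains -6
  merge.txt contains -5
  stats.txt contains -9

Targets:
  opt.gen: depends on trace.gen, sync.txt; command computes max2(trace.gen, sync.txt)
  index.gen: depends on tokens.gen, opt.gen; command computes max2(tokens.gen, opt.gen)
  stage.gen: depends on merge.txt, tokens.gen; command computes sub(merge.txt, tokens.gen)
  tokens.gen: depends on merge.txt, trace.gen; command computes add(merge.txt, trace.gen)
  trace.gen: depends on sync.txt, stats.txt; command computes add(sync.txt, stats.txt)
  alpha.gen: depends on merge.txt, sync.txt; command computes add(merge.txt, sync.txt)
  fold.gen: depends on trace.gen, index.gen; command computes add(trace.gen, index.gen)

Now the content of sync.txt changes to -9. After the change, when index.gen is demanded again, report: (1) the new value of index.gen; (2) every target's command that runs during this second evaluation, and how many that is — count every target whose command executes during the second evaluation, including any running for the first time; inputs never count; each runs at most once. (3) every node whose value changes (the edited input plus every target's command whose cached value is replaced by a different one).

New value of index.gen: -9.
Target commands that run: index.gen, opt.gen, tokens.gen, trace.gen — 4 in total.
Values that change: index.gen, opt.gen, sync.txt, tokens.gen, trace.gen.

First evaluation (everything demanded from the output):
  trace.gen = add(-6, -9) = -15
  opt.gen = max2(-15, -6) = -6
  tokens.gen = add(-5, -15) = -20
  index.gen = max2(-20, -6) = -6

Propagation after the edit:
  trace.gen: runs — sync.txt -6->-9; result -18.
  opt.gen: runs — trace.gen -15->-18; sync.txt -6->-9; result -9.
  tokens.gen: runs — trace.gen -15->-18; result -23.
  index.gen: runs — tokens.gen -20->-23; opt.gen -6->-9; result -9.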